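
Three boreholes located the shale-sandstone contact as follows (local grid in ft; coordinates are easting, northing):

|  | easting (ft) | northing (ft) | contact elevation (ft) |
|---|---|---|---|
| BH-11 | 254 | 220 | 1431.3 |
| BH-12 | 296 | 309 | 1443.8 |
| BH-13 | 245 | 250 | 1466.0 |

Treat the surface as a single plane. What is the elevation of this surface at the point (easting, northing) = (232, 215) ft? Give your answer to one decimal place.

Let the plane be z = a·easting + b·northing + c.
BH-12−BH-11: 42a + 89b = 12.5;  BH-13−BH-11: −9a + 30b = 34.7.
Solving gives a = −1.31650, b = 0.76172.
Then c = 1431.3 − a·254 − b·220 = 1598.11.
At (232, 215): z = −305.4 + 163.8 + 1598.11 = 1456.5 ft.

1456.5 ft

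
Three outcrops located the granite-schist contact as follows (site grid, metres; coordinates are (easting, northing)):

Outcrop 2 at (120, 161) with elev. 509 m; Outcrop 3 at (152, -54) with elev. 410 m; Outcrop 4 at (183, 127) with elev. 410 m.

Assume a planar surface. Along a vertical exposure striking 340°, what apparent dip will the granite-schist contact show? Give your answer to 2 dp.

Let the plane be z = a·E + b·N + c.
Outcrop 3−Outcrop 2: 32a − 215b = −99;  Outcrop 4−Outcrop 2: 63a − 34b = −99.
Solving gives a = −1.43847, b = 0.24637.
Unit vector along 340° is (sin 340°, cos 340°) = (-0.3420, 0.9397).
Slope in that direction = a·(-0.3420) + b·(0.9397) = 0.72349.
Apparent dip = arctan|0.72349| = 35.89° (true dip is 55.6°, so apparent ≤ true as expected).

35.89°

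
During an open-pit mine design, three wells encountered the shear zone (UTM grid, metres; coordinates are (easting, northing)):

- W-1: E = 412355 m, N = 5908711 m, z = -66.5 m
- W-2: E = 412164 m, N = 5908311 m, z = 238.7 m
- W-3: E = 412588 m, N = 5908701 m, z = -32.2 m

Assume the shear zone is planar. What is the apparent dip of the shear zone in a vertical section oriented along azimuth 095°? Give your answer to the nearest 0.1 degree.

10.4°

Two edge vectors: W-1→W-2 = (-191, -400, 305.2), W-1→W-3 = (233, -10, 34.3).
Normal n = (W-1→W-2) × (W-1→W-3) = (-10668, 77662.9, 95110).
So ∂z/∂E = −n_x/n_z = 0.11216 and ∂z/∂N = −n_y/n_z = −0.81656.
Unit vector along 095° is (sin 95°, cos 95°) = (0.9962, -0.0872).
Slope in that direction = a·(0.9962) + b·(-0.0872) = 0.18291.
Apparent dip = arctan|0.18291| = 10.4° (true dip is 39.5°, so apparent ≤ true as expected).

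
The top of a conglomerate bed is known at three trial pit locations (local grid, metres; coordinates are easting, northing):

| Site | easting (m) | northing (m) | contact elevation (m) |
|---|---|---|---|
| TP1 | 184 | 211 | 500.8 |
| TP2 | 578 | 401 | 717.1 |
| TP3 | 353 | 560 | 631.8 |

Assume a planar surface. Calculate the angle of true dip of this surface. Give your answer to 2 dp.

26.61°

Let the plane be z = a·easting + b·northing + c.
TP2−TP1: 394a + 190b = 216.3;  TP3−TP1: 169a + 349b = 131.
Solving gives a = 0.48008, b = 0.14288.
Gradient magnitude |∇z| = √(a² + b²) = √(0.23048 + 0.02042) = 0.50089.
True dip = arctan(0.50089) = 26.61°, dipping toward WSW (azimuth ≈ 253°).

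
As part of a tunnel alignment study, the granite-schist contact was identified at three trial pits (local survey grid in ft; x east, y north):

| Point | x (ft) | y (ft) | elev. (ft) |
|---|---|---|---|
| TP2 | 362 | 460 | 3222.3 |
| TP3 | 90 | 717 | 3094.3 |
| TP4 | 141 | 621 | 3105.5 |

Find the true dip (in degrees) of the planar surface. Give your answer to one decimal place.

Two edge vectors: TP2→TP3 = (-272, 257, -128), TP2→TP4 = (-221, 161, -116.8).
Normal n = (TP2→TP3) × (TP2→TP4) = (-9409.6, -3481.6, 13005).
So ∂z/∂x = −n_x/n_z = 0.72354 and ∂z/∂y = −n_y/n_z = 0.26771.
Gradient magnitude |∇z| = √(a² + b²) = √(0.52351 + 0.07167) = 0.77148.
True dip = arctan(0.77148) = 37.6°, dipping toward WSW (azimuth ≈ 250°).

37.6°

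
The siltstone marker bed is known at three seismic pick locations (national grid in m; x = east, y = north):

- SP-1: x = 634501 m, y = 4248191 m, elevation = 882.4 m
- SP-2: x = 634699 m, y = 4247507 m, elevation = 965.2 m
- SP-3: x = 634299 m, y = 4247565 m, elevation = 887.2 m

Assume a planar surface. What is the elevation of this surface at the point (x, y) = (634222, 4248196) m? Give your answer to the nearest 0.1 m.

830.4 m

Two edge vectors: SP-1→SP-2 = (198, -684, 82.8), SP-1→SP-3 = (-202, -626, 4.8).
Normal n = (SP-1→SP-2) × (SP-1→SP-3) = (48549.6, -17676, -262116).
So ∂z/∂x = −n_x/n_z = 0.185221810 and ∂z/∂y = −n_y/n_z = −0.067435792.
Intercept c from SP-1: 882.4 − 117523.42 + 286480.12 = 169839.10.
At (634222, 4248196): z = 117471.7 − 286480.5 + 169839.10 = 830.4 m.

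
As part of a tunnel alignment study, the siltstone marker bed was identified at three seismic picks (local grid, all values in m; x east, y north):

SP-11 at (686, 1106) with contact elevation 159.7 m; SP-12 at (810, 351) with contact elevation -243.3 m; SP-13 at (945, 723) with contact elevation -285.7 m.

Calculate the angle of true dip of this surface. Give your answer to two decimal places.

Let the plane be z = a·x + b·y + c.
SP-12−SP-11: 124a − 755b = −403;  SP-13−SP-11: 259a − 383b = −445.4.
Solving gives a = −1.22880, b = 0.33196.
Gradient magnitude |∇z| = √(a² + b²) = √(1.50996 + 0.11020) = 1.27285.
True dip = arctan(1.27285) = 51.85°, dipping toward ESE (azimuth ≈ 105°).

51.85°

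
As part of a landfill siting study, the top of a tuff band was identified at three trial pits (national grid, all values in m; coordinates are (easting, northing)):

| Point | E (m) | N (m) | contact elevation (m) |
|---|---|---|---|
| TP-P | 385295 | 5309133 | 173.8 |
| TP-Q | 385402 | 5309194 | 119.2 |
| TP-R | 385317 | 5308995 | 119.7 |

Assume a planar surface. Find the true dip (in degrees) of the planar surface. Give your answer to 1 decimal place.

36.1°

Two edge vectors: TP-P→TP-Q = (107, 61, -54.6), TP-P→TP-R = (22, -138, -54.1).
Normal n = (TP-P→TP-Q) × (TP-P→TP-R) = (-10834.9, 4587.5, -16108).
So ∂z/∂E = −n_x/n_z = −0.67264 and ∂z/∂N = −n_y/n_z = 0.28480.
Gradient magnitude |∇z| = √(a² + b²) = √(0.45245 + 0.08111) = 0.73045.
True dip = arctan(0.73045) = 36.1°, dipping toward ESE (azimuth ≈ 113°).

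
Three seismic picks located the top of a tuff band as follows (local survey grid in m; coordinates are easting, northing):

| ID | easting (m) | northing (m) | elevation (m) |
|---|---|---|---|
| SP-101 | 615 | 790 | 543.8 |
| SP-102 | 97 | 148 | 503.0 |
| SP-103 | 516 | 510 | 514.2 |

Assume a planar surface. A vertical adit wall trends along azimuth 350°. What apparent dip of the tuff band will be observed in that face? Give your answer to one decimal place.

8.7°

Let the plane be z = a·easting + b·northing + c.
SP-102−SP-101: −518a − 642b = −40.8;  SP-103−SP-101: −99a − 280b = −29.6.
Solving gives a = −0.09302, b = 0.13860.
Unit vector along 350° is (sin 350°, cos 350°) = (-0.1736, 0.9848).
Slope in that direction = a·(-0.1736) + b·(0.9848) = 0.15265.
Apparent dip = arctan|0.15265| = 8.7° (true dip is 9.5°, so apparent ≤ true as expected).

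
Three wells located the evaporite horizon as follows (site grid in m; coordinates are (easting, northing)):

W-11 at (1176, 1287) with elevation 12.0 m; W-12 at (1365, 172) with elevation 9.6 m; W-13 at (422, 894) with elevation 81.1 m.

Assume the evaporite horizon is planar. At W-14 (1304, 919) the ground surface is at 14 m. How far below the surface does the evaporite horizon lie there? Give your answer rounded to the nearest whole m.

Two edge vectors: W-11→W-12 = (189, -1115, -2.4), W-11→W-13 = (-754, -393, 69.1).
Normal n = (W-11→W-12) × (W-11→W-13) = (-77989.7, -11250.3, -914987).
So ∂z/∂E = −n_x/n_z = −0.08524 and ∂z/∂N = −n_y/n_z = −0.01230.
Intercept c from W-11: 12 + 100.24 + 15.82 = 128.06.
At (1304, 919): z_contact = −111.1 − 11.3 + 128.06 = 5.6 m.
Depth below ground = 14 − 5.6 = 8 m.

8 m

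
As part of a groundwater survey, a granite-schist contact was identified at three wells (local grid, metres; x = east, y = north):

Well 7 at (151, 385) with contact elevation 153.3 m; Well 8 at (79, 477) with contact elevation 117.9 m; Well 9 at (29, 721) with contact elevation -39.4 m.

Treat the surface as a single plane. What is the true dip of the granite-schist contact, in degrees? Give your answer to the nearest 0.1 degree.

40.8°

Let the plane be z = a·x + b·y + c.
Well 8−Well 7: −72a + 92b = −35.4;  Well 9−Well 7: −122a + 336b = −192.7.
Solving gives a = −0.44988, b = −0.73686.
Gradient magnitude |∇z| = √(a² + b²) = √(0.20239 + 0.54296) = 0.86334.
True dip = arctan(0.86334) = 40.8°, dipping toward NNE (azimuth ≈ 031°).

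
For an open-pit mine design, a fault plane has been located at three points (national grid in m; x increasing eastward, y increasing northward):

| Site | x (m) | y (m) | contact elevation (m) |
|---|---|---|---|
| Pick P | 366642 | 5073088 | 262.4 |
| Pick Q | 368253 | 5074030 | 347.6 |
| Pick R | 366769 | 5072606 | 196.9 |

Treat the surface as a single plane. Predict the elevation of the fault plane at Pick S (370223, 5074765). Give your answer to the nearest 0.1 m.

Two edge vectors: Pick P→Pick Q = (1611, 942, 85.2), Pick P→Pick R = (127, -482, -65.5).
Normal n = (Pick P→Pick Q) × (Pick P→Pick R) = (-20634.6, 116340.9, -896136).
So ∂z/∂x = −n_x/n_z = −0.023026192 and ∂z/∂y = −n_y/n_z = 0.129825049.
Intercept c from Pick P: 262.4 + 8442.37 − 658613.90 = −649909.13.
At (370223, 5074765): z = −8524.8 + 658831.6 − 649909.13 = 397.7 m.

397.7 m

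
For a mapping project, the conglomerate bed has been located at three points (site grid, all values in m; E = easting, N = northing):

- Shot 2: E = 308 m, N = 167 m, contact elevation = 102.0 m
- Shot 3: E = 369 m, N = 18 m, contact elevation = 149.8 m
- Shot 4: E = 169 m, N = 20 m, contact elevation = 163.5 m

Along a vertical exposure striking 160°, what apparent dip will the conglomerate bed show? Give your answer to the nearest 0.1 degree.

16.9°

Let the plane be z = a·E + b·N + c.
Shot 3−Shot 2: 61a − 149b = 47.8;  Shot 4−Shot 2: −139a − 147b = 61.5.
Solving gives a = −0.07200, b = −0.35028.
Unit vector along 160° is (sin 160°, cos 160°) = (0.3420, -0.9397).
Slope in that direction = a·(0.3420) + b·(-0.9397) = 0.30453.
Apparent dip = arctan|0.30453| = 16.9° (true dip is 19.7°, so apparent ≤ true as expected).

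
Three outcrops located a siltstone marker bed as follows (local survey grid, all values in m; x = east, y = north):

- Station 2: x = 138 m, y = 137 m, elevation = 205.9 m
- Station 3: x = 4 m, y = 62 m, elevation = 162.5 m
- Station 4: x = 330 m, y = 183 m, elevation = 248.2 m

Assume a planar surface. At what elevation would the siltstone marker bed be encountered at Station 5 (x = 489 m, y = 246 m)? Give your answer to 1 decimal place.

291.3 m

Two edge vectors: Station 2→Station 3 = (-134, -75, -43.4), Station 2→Station 4 = (192, 46, 42.3).
Normal n = (Station 2→Station 3) × (Station 2→Station 4) = (-1176.1, -2664.6, 8236).
So ∂z/∂x = −n_x/n_z = 0.14280 and ∂z/∂y = −n_y/n_z = 0.32353.
Intercept c from Station 2: 205.9 − 19.71 − 44.32 = 141.87.
At (489, 246): z = 69.8 + 79.6 + 141.87 = 291.3 m.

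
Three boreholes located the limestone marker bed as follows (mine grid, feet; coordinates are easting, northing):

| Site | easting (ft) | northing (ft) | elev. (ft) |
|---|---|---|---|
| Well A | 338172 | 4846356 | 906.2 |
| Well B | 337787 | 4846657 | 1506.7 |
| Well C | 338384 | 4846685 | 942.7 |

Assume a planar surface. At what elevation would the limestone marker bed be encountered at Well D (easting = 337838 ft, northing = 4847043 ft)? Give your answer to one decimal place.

1743.2 ft

Two edge vectors: Well A→Well B = (-385, 301, 600.5), Well A→Well C = (212, 329, 36.5).
Normal n = (Well A→Well B) × (Well A→Well C) = (-186578, 141358.5, -190477).
So ∂z/∂easting = −n_x/n_z = −0.979530337 and ∂z/∂northing = −n_y/n_z = 0.742128971.
Intercept c from Well A: 906.2 + 331249.73 − 3596621.19 = −3264465.26.
At (337838, 4847043): z = −330922.6 + 3597131.0 − 3264465.26 = 1743.2 ft.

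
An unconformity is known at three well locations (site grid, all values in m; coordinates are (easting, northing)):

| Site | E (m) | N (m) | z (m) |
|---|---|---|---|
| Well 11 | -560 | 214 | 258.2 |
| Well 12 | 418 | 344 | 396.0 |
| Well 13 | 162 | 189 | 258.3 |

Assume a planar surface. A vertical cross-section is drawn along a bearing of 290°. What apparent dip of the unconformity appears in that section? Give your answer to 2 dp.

Let the plane be z = a·E + b·N + c.
Well 12−Well 11: 978a + 130b = 137.8;  Well 13−Well 11: 722a − 25b = 0.1.
Solving gives a = 0.02923, b = 0.84011.
Unit vector along 290° is (sin 290°, cos 290°) = (-0.9397, 0.3420).
Slope in that direction = a·(-0.9397) + b·(0.3420) = 0.25987.
Apparent dip = arctan|0.25987| = 14.57° (true dip is 40.1°, so apparent ≤ true as expected).

14.57°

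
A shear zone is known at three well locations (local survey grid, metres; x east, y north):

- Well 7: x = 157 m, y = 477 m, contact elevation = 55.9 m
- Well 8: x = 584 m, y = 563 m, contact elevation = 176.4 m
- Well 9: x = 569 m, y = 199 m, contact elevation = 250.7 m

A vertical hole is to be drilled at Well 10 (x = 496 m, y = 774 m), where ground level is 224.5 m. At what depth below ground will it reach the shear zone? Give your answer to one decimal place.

Two edge vectors: Well 7→Well 8 = (427, 86, 120.5), Well 7→Well 9 = (412, -278, 194.8).
Normal n = (Well 7→Well 8) × (Well 7→Well 9) = (50251.8, -33533.6, -154138).
So ∂z/∂x = −n_x/n_z = 0.32602 and ∂z/∂y = −n_y/n_z = −0.21756.
Intercept c from Well 7: 55.9 − 51.18 + 103.77 = 108.49.
At (496, 774): z_contact = 161.71 − 168.39 + 108.49 = 101.81 m.
Depth below ground = 224.5 − 101.81 = 122.7 m.

122.7 m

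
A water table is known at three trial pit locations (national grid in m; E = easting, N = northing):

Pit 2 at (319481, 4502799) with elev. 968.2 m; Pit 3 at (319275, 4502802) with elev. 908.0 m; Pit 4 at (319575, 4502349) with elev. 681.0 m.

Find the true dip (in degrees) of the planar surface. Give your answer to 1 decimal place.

Two edge vectors: Pit 2→Pit 3 = (-206, 3, -60.2), Pit 2→Pit 4 = (94, -450, -287.2).
Normal n = (Pit 2→Pit 3) × (Pit 2→Pit 4) = (-27951.6, -64822, 92418).
So ∂z/∂E = −n_x/n_z = 0.30245 and ∂z/∂N = −n_y/n_z = 0.70140.
Gradient magnitude |∇z| = √(a² + b²) = √(0.09147 + 0.49196) = 0.76383.
True dip = arctan(0.76383) = 37.4°, dipping toward SSW (azimuth ≈ 203°).

37.4°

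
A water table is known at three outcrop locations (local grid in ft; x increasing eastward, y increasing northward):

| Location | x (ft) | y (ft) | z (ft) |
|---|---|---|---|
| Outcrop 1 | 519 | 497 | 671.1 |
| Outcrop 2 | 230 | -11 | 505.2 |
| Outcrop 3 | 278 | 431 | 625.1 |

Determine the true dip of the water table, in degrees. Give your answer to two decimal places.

Let the plane be z = a·x + b·y + c.
Outcrop 2−Outcrop 1: −289a − 508b = −165.9;  Outcrop 3−Outcrop 1: −241a − 66b = −46.
Solving gives a = 0.12016, b = 0.25822.
Gradient magnitude |∇z| = √(a² + b²) = √(0.01444 + 0.06668) = 0.28481.
True dip = arctan(0.28481) = 15.90°, dipping toward SSW (azimuth ≈ 205°).

15.90°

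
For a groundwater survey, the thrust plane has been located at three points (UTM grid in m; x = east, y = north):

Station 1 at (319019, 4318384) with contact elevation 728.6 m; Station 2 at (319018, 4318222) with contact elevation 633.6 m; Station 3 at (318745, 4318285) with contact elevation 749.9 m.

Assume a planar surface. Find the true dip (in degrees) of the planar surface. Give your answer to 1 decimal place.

33.3°

Let the plane be z = a·x + b·y + c.
Station 2−Station 1: −1a − 162b = −95;  Station 3−Station 1: −274a − 99b = 21.3.
Solving gives a = −0.29027, b = 0.58821.
Gradient magnitude |∇z| = √(a² + b²) = √(0.08425 + 0.34599) = 0.65593.
True dip = arctan(0.65593) = 33.3°, dipping toward SSE (azimuth ≈ 154°).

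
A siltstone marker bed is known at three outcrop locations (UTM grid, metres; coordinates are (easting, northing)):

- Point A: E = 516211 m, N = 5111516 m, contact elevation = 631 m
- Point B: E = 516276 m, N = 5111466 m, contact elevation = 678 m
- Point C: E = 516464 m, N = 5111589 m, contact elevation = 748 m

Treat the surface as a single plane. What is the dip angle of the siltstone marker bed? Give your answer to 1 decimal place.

30.4°

Two edge vectors: Point A→Point B = (65, -50, 47), Point A→Point C = (253, 73, 117).
Normal n = (Point A→Point B) × (Point A→Point C) = (-9281, 4286, 17395).
So ∂z/∂E = −n_x/n_z = 0.53354 and ∂z/∂N = −n_y/n_z = −0.24639.
Gradient magnitude |∇z| = √(a² + b²) = √(0.28467 + 0.06071) = 0.58769.
True dip = arctan(0.58769) = 30.4°, dipping toward WNW (azimuth ≈ 295°).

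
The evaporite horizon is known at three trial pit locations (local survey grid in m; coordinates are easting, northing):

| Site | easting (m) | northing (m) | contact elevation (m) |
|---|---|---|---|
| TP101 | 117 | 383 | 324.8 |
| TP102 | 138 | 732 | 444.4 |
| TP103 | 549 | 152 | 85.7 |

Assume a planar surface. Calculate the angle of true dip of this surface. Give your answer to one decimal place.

27.1°

Two edge vectors: TP101→TP102 = (21, 349, 119.6), TP101→TP103 = (432, -231, -239.1).
Normal n = (TP101→TP102) × (TP101→TP103) = (-55818.3, 56688.3, -155619).
So ∂z/∂easting = −n_x/n_z = −0.35869 and ∂z/∂northing = −n_y/n_z = 0.36428.
Gradient magnitude |∇z| = √(a² + b²) = √(0.12866 + 0.13270) = 0.51123.
True dip = arctan(0.51123) = 27.1°, dipping toward SE (azimuth ≈ 135°).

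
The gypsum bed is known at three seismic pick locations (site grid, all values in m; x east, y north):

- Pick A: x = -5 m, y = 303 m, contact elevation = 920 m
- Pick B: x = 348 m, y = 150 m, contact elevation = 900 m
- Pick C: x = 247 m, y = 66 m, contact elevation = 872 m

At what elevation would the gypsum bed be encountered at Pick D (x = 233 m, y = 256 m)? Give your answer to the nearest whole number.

921 m

Let the plane be z = a·x + b·y + c.
Pick B−Pick A: 353a − 153b = −20;  Pick C−Pick A: 252a − 237b = −48.
Solving gives a = 0.05773, b = 0.26392.
Then c = 920 − a·-5 − b·303 = 840.32.
At (233, 256): z = 13.5 + 67.6 + 840.32 = 921.3 m.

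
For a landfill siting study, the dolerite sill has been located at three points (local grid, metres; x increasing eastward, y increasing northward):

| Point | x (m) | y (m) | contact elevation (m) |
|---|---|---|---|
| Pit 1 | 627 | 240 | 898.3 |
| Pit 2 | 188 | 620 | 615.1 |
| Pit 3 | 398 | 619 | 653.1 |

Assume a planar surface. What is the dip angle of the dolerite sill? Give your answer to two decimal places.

Two edge vectors: Pit 1→Pit 2 = (-439, 380, -283.2), Pit 1→Pit 3 = (-229, 379, -245.2).
Normal n = (Pit 1→Pit 2) × (Pit 1→Pit 3) = (14156.8, -42790, -79361).
So ∂z/∂x = −n_x/n_z = 0.17838 and ∂z/∂y = −n_y/n_z = −0.53918.
Gradient magnitude |∇z| = √(a² + b²) = √(0.03182 + 0.29072) = 0.56792.
True dip = arctan(0.56792) = 29.59°, dipping toward NNW (azimuth ≈ 342°).

29.59°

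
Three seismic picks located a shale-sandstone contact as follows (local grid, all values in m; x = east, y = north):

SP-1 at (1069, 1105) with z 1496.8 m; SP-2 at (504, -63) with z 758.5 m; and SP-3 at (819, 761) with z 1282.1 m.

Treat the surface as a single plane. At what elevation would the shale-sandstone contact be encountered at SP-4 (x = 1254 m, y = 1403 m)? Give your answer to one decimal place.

1683.8 m

Let the plane be z = a·x + b·y + c.
SP-2−SP-1: −565a − 1168b = −738.3;  SP-3−SP-1: −250a − 344b = −214.7.
Solving gives a = −0.032831, b = 0.647988.
Then c = 1496.8 − a·1069 − b·1105 = 815.87.
At (1254, 1403): z = −41.2 + 909.1 + 815.87 = 1683.8 m.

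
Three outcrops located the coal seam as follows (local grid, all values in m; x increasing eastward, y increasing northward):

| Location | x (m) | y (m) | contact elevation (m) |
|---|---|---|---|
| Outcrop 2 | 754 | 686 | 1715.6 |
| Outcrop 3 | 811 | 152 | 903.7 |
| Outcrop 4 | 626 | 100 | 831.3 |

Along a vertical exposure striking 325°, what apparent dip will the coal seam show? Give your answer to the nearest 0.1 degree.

Let the plane be z = a·x + b·y + c.
Outcrop 3−Outcrop 2: 57a − 534b = −811.9;  Outcrop 4−Outcrop 2: −128a − 586b = −884.3.
Solving gives a = −0.03496, b = 1.51668.
Unit vector along 325° is (sin 325°, cos 325°) = (-0.5736, 0.8192).
Slope in that direction = a·(-0.5736) + b·(0.8192) = 1.26244.
Apparent dip = arctan|1.26244| = 51.6° (true dip is 56.6°, so apparent ≤ true as expected).

51.6°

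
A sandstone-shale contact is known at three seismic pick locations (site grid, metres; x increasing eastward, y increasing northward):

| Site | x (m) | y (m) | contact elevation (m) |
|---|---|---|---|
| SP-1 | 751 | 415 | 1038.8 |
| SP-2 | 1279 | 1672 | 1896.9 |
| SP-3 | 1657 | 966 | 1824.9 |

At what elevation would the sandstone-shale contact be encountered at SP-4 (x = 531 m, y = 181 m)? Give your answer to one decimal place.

805.1 m

Let the plane be z = a·x + b·y + c.
SP-2−SP-1: 528a + 1257b = 858.1;  SP-3−SP-1: 906a + 551b = 786.1.
Solving gives a = 0.607744, b = 0.427376.
Then c = 1038.8 − a·751 − b·415 = 405.02.
At (531, 181): z = 322.7 + 77.4 + 405.02 = 805.1 m.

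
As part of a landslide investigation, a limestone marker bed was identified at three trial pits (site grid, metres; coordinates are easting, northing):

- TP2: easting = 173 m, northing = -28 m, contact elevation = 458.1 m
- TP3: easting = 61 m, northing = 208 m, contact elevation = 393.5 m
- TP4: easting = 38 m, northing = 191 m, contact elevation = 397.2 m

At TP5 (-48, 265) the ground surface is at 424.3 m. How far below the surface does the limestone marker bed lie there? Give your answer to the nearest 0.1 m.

Two edge vectors: TP2→TP3 = (-112, 236, -64.6), TP2→TP4 = (-135, 219, -60.9).
Normal n = (TP2→TP3) × (TP2→TP4) = (-225, 1900.2, 7332).
So ∂z/∂easting = −n_x/n_z = 0.03069 and ∂z/∂northing = −n_y/n_z = −0.25917.
Intercept c from TP2: 458.1 − 5.31 − 7.26 = 445.53.
At (-48, 265): z_contact = −1.47 − 68.68 + 445.53 = 375.38 m.
Depth below ground = 424.3 − 375.38 = 48.9 m.

48.9 m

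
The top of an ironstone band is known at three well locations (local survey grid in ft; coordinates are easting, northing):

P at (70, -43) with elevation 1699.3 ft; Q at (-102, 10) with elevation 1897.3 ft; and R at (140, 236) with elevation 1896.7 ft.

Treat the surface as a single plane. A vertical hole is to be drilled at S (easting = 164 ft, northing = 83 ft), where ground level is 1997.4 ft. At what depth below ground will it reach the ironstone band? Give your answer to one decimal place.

263.0 ft

Let the plane be z = a·easting + b·northing + c.
Q−P: −172a + 53b = 198;  R−P: 70a + 279b = 197.4.
Solving gives a = −0.86618, b = 0.92485.
Then c = 1699.3 − a·70 − b·-43 = 1799.70.
At (164, 83): z_contact = −142.05 + 76.76 + 1799.70 = 1734.41 ft.
Depth below ground = 1997.4 − 1734.41 = 263.0 ft.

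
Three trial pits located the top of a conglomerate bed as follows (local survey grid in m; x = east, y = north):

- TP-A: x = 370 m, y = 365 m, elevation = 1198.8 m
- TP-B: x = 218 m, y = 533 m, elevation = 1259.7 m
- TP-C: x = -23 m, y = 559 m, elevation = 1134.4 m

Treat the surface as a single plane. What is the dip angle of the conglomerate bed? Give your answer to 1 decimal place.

48.0°

Let the plane be z = a·x + b·y + c.
TP-B−TP-A: −152a + 168b = 60.9;  TP-C−TP-A: −393a + 194b = −64.4.
Solving gives a = 0.61949, b = 0.92299.
Gradient magnitude |∇z| = √(a² + b²) = √(0.38377 + 0.85192) = 1.11162.
True dip = arctan(1.11162) = 48.0°, dipping toward SW (azimuth ≈ 214°).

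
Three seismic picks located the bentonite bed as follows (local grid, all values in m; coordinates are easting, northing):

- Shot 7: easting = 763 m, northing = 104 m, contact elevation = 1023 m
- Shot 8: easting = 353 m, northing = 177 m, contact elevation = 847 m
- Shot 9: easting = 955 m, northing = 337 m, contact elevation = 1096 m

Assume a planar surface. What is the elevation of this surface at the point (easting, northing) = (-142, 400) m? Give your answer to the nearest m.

630 m

Two edge vectors: Shot 7→Shot 8 = (-410, 73, -176), Shot 7→Shot 9 = (192, 233, 73).
Normal n = (Shot 7→Shot 8) × (Shot 7→Shot 9) = (46337, -3862, -109546).
So ∂z/∂easting = −n_x/n_z = 0.42299 and ∂z/∂northing = −n_y/n_z = −0.03525.
Intercept c from Shot 7: 1023 − 322.74 + 3.67 = 703.92.
At (-142, 400): z = −60.1 − 14.1 + 703.92 = 629.8 m.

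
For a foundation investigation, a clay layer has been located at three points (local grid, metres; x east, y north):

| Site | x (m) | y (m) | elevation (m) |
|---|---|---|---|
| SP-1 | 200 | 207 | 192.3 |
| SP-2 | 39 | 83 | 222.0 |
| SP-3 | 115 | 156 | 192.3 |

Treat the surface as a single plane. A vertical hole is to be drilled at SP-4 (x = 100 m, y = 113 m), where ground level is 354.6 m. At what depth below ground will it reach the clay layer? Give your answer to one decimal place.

125.4 m

Two edge vectors: SP-1→SP-2 = (-161, -124, 29.7), SP-1→SP-3 = (-85, -51, 0).
Normal n = (SP-1→SP-2) × (SP-1→SP-3) = (1514.7, -2524.5, -2329).
So ∂z/∂x = −n_x/n_z = 0.65036 and ∂z/∂y = −n_y/n_z = −1.08394.
Intercept c from SP-1: 192.3 − 130.07 + 224.38 = 286.60.
At (100, 113): z_contact = 65.04 − 122.49 + 286.60 = 229.15 m.
Depth below ground = 354.6 − 229.15 = 125.4 m.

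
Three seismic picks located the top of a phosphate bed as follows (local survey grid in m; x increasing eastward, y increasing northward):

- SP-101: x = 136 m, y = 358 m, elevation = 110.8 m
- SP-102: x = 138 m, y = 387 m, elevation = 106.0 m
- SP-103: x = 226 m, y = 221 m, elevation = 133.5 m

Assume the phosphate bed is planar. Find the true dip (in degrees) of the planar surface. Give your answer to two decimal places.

9.40°

Let the plane be z = a·x + b·y + c.
SP-102−SP-101: 2a + 29b = −4.8;  SP-103−SP-101: 90a − 137b = 22.7.
Solving gives a = 0.00024, b = −0.16553.
Gradient magnitude |∇z| = √(a² + b²) = √(0.00000 + 0.02740) = 0.16553.
True dip = arctan(0.16553) = 9.40°, dipping toward N (azimuth ≈ 360°).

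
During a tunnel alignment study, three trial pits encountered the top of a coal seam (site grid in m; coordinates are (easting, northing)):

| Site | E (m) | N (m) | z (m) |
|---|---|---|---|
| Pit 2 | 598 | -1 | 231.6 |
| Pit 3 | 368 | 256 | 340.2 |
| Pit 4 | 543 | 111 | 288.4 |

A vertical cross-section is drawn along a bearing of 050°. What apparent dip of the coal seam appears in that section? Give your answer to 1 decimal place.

Two edge vectors: Pit 2→Pit 3 = (-230, 257, 108.6), Pit 2→Pit 4 = (-55, 112, 56.8).
Normal n = (Pit 2→Pit 3) × (Pit 2→Pit 4) = (2434.4, 7091, -11625).
So ∂z/∂E = −n_x/n_z = 0.20941 and ∂z/∂N = −n_y/n_z = 0.60998.
Unit vector along 050° is (sin 50°, cos 50°) = (0.7660, 0.6428).
Slope in that direction = a·(0.7660) + b·(0.6428) = 0.55250.
Apparent dip = arctan|0.55250| = 28.9° (true dip is 32.8°, so apparent ≤ true as expected).

28.9°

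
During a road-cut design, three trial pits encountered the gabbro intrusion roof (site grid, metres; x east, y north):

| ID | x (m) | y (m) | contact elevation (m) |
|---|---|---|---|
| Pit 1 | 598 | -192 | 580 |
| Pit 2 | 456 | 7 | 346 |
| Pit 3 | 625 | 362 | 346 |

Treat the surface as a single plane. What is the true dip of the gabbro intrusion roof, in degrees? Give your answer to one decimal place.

47.6°

Two edge vectors: Pit 1→Pit 2 = (-142, 199, -234), Pit 1→Pit 3 = (27, 554, -234).
Normal n = (Pit 1→Pit 2) × (Pit 1→Pit 3) = (83070, -39546, -84041).
So ∂z/∂x = −n_x/n_z = 0.98845 and ∂z/∂y = −n_y/n_z = −0.47056.
Gradient magnitude |∇z| = √(a² + b²) = √(0.97703 + 0.22142) = 1.09474.
True dip = arctan(1.09474) = 47.6°, dipping toward WNW (azimuth ≈ 295°).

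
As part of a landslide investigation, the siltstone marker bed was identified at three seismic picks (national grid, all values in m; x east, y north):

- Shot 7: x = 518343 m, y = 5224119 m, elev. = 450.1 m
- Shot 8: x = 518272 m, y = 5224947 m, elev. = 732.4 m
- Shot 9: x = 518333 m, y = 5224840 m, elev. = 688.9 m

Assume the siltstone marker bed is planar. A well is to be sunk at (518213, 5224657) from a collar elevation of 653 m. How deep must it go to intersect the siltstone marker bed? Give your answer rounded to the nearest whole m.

8 m

Two edge vectors: Shot 7→Shot 8 = (-71, 828, 282.3), Shot 7→Shot 9 = (-10, 721, 238.8).
Normal n = (Shot 7→Shot 8) × (Shot 7→Shot 9) = (-5811.9, 14131.8, -42911).
So ∂z/∂x = −n_x/n_z = −0.13544080 and ∂z/∂y = −n_y/n_z = 0.32932814.
Intercept c from Shot 7: 450.1 + 70204.79 − 1720449.42 = −1649794.53.
At (518213, 5224657): z_contact = −70187.2 + 1720626.6 − 1649794.53 = 644.9 m.
Depth below ground = 653 − 644.9 = 8 m.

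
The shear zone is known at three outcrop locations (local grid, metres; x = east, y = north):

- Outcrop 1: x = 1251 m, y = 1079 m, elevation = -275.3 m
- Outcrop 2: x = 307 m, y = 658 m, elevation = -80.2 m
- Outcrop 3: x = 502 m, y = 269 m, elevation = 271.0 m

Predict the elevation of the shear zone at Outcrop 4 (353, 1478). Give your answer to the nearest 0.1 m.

-747.3 m

Two edge vectors: Outcrop 1→Outcrop 2 = (-944, -421, 195.1), Outcrop 1→Outcrop 3 = (-749, -810, 546.3).
Normal n = (Outcrop 1→Outcrop 2) × (Outcrop 1→Outcrop 3) = (-71961.3, 369577.3, 449311).
So ∂z/∂x = −n_x/n_z = 0.160159 and ∂z/∂y = −n_y/n_z = −0.822542.
Intercept c from Outcrop 1: -275.3 − 200.36 + 887.52 = 411.86.
At (353, 1478): z = 56.5 − 1215.7 + 411.86 = -747.3 m.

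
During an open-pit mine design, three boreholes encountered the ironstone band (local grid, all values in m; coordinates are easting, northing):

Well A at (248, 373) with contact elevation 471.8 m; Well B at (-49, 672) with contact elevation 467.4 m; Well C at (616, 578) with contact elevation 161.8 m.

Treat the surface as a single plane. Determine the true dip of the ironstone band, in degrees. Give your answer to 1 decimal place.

Two edge vectors: Well A→Well B = (-297, 299, -4.4), Well A→Well C = (368, 205, -310).
Normal n = (Well A→Well B) × (Well A→Well C) = (-91788, -93689.2, -170917).
So ∂z/∂easting = −n_x/n_z = −0.53703 and ∂z/∂northing = −n_y/n_z = −0.54816.
Gradient magnitude |∇z| = √(a² + b²) = √(0.28840 + 0.30048) = 0.76738.
True dip = arctan(0.76738) = 37.5°, dipping toward NE (azimuth ≈ 044°).

37.5°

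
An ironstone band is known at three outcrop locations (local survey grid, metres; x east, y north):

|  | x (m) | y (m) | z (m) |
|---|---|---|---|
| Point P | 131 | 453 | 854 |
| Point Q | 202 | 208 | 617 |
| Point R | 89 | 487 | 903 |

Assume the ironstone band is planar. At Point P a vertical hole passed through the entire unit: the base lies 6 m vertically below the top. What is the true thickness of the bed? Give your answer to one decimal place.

4.3 m

Let the plane be z = a·x + b·y + c.
Point Q−Point P: 71a − 245b = −237;  Point R−Point P: −42a + 34b = 49.
Solving gives a = −0.50114, b = 0.82212.
|∇z| = √(a²+b²) = 0.96282, so dip δ = arctan(0.96282) = 43.91°.
True thickness = vertical thickness × cos δ = 6 × cos 43.91° = 4.3 m.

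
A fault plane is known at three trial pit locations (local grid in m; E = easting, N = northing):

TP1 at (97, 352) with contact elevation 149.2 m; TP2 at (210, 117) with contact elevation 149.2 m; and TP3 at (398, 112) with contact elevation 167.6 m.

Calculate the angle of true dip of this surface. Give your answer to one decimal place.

6.3°

Let the plane be z = a·E + b·N + c.
TP2−TP1: 113a − 235b = 0;  TP3−TP1: 301a − 240b = 18.4.
Solving gives a = 0.09914, b = 0.04767.
Gradient magnitude |∇z| = √(a² + b²) = √(0.00983 + 0.00227) = 0.11001.
True dip = arctan(0.11001) = 6.3°, dipping toward WSW (azimuth ≈ 244°).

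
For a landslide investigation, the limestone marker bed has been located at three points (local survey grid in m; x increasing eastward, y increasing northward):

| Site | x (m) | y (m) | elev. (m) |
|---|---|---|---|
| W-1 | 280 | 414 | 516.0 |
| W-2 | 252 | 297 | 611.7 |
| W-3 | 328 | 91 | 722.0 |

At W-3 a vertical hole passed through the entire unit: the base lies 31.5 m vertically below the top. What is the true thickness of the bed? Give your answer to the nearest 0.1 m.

24.1 m

Let the plane be z = a·x + b·y + c.
W-2−W-1: −28a − 117b = 95.7;  W-3−W-1: 48a − 323b = 206.
Solving gives a = −0.46447, b = −0.70679.
|∇z| = √(a²+b²) = 0.84575, so dip δ = arctan(0.84575) = 40.22°.
True thickness = vertical thickness × cos δ = 31.5 × cos 40.22° = 24.1 m.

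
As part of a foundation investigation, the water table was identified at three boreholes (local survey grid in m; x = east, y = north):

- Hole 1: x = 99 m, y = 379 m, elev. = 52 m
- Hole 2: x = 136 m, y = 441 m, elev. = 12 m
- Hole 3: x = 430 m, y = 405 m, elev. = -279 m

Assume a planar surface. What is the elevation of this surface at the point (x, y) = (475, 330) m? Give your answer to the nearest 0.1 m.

Let the plane be z = a·x + b·y + c.
Hole 2−Hole 1: 37a + 62b = −40;  Hole 3−Hole 1: 331a + 26b = −331.
Solving gives a = −0.99601, b = −0.05077.
Then c = 52 − a·99 − b·379 = 169.85.
At (475, 330): z = −473.1 − 16.8 + 169.85 = -320.0 m.

-320.0 m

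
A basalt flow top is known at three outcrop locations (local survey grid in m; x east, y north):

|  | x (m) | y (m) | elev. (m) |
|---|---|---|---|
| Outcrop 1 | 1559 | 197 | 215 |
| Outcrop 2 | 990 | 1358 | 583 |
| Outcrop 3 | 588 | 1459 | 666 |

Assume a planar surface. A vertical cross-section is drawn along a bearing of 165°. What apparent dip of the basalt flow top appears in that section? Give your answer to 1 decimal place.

Two edge vectors: Outcrop 1→Outcrop 2 = (-569, 1161, 368), Outcrop 1→Outcrop 3 = (-971, 1262, 451).
Normal n = (Outcrop 1→Outcrop 2) × (Outcrop 1→Outcrop 3) = (59195, -100709, 409253).
So ∂z/∂x = −n_x/n_z = −0.14464 and ∂z/∂y = −n_y/n_z = 0.24608.
Unit vector along 165° is (sin 165°, cos 165°) = (0.2588, -0.9659).
Slope in that direction = a·(0.2588) + b·(-0.9659) = −0.27513.
Apparent dip = arctan|0.27513| = 15.4° (true dip is 15.9°, so apparent ≤ true as expected).

15.4°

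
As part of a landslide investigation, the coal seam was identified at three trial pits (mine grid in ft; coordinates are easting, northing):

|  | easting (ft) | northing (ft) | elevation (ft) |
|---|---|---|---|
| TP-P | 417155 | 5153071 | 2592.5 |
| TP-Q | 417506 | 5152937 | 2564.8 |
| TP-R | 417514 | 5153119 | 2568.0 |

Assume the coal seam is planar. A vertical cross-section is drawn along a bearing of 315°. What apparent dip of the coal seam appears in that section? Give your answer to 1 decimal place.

Two edge vectors: TP-P→TP-Q = (351, -134, -27.7), TP-P→TP-R = (359, 48, -24.5).
Normal n = (TP-P→TP-Q) × (TP-P→TP-R) = (4612.6, -1344.8, 64954).
So ∂z/∂easting = −n_x/n_z = −0.07101 and ∂z/∂northing = −n_y/n_z = 0.02070.
Unit vector along 315° is (sin 315°, cos 315°) = (-0.7071, 0.7071).
Slope in that direction = a·(-0.7071) + b·(0.7071) = 0.06485.
Apparent dip = arctan|0.06485| = 3.7° (true dip is 4.2°, so apparent ≤ true as expected).

3.7°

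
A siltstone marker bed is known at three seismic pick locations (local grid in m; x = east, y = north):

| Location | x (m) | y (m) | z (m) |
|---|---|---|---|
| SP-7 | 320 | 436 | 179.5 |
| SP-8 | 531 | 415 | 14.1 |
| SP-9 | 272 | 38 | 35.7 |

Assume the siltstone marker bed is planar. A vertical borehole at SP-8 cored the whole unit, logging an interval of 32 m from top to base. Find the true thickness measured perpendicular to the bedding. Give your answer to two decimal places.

Let the plane be z = a·x + b·y + c.
SP-8−SP-7: 211a − 21b = −165.4;  SP-9−SP-7: −48a − 398b = −143.8.
Solving gives a = −0.73906, b = 0.45044.
|∇z| = √(a²+b²) = 0.86550, so dip δ = arctan(0.86550) = 40.88°.
True thickness = vertical thickness × cos δ = 32 × cos 40.88° = 24.20 m.

24.20 m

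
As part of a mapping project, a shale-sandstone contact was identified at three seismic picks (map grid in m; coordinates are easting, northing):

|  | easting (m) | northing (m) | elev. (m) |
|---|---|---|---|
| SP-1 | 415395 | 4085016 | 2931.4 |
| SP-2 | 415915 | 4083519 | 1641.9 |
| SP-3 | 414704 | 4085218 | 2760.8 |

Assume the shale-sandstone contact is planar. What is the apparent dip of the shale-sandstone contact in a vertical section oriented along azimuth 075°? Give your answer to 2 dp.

38.97°

Two edge vectors: SP-1→SP-2 = (520, -1497, -1289.5), SP-1→SP-3 = (-691, 202, -170.6).
Normal n = (SP-1→SP-2) × (SP-1→SP-3) = (515867.2, 979756.5, -929387).
So ∂z/∂easting = −n_x/n_z = 0.55506 and ∂z/∂northing = −n_y/n_z = 1.05420.
Unit vector along 075° is (sin 75°, cos 75°) = (0.9659, 0.2588).
Slope in that direction = a·(0.9659) + b·(0.2588) = 0.80899.
Apparent dip = arctan|0.80899| = 38.97° (true dip is 50.0°, so apparent ≤ true as expected).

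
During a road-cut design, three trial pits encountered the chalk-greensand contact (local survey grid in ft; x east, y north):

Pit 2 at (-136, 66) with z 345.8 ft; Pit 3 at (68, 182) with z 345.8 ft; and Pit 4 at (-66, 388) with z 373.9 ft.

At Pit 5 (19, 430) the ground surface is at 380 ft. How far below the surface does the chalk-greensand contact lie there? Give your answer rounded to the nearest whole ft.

Let the plane be z = a·x + b·y + c.
Pit 3−Pit 2: 204a + 116b = 0;  Pit 4−Pit 2: 70a + 322b = 28.1.
Solving gives a = −0.05662, b = 0.09958.
Then c = 345.8 − a·-136 − b·66 = 331.53.
At (19, 430): z_contact = −1.1 + 42.8 + 331.53 = 373.3 ft.
Depth below ground = 380 − 373.3 = 7 ft.

7 ft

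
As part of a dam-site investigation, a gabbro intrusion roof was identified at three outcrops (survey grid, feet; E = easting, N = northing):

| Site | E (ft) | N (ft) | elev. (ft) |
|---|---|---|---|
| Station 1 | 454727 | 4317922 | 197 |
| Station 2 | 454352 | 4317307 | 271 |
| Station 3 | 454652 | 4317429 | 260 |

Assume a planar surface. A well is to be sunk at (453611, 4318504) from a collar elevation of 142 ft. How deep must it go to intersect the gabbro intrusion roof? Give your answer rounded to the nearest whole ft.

39 ft

Two edge vectors: Station 1→Station 2 = (-375, -615, 74), Station 1→Station 3 = (-75, -493, 63).
Normal n = (Station 1→Station 2) × (Station 1→Station 3) = (-2263, 18075, 138750).
So ∂z/∂E = −n_x/n_z = 0.01630991 and ∂z/∂N = −n_y/n_z = −0.13027027.
Intercept c from Station 1: 197 − 7416.56 + 562496.87 = 555277.31.
At (453611, 4318504): z_contact = 7398.4 − 562572.7 + 555277.31 = 103.0 ft.
Depth below ground = 142 − 103.0 = 39 ft.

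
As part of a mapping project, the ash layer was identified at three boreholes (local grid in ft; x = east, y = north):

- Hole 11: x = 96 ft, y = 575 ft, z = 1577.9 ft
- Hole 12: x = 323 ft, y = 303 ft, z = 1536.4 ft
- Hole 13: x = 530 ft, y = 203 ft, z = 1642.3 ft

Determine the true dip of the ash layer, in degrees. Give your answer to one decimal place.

Two edge vectors: Hole 11→Hole 12 = (227, -272, -41.5), Hole 11→Hole 13 = (434, -372, 64.4).
Normal n = (Hole 11→Hole 12) × (Hole 11→Hole 13) = (-32954.8, -32629.8, 33604).
So ∂z/∂x = −n_x/n_z = 0.98068 and ∂z/∂y = −n_y/n_z = 0.97101.
Gradient magnitude |∇z| = √(a² + b²) = √(0.96173 + 0.94286) = 1.38007.
True dip = arctan(1.38007) = 54.1°, dipping toward SW (azimuth ≈ 225°).

54.1°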